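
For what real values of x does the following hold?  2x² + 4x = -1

Rearrange to standard form: 2x² + 4x + 1 = 0.
Discriminant: (4)² − 4·2·1 = 8.
Quadratic formula: x = (-4 ± √8) / 4.
So x = -1 + √(2)/2 ≈ -0.2929 or x = -1 - √(2)/2 ≈ -1.7071.

x = -1.7071 or x = -0.2929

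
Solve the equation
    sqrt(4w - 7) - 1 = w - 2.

Isolate the radical: sqrt(4w - 7) = w - 1.
Square both sides: 4w - 7 = (w - 1)^2.
Expand and rearrange: w^2 - 6w + 8 = 0.
Solving gives w = 4 or w = 2.
Check each candidate in the original equation:
  w = 4: sqrt(9) = 3, while w - 1 = 3 — valid.
  w = 2: sqrt(1) = 1, while w - 1 = 1 — valid.

w = 2 or w = 4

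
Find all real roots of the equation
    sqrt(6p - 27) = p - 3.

p = 6

Square both sides: 6p - 27 = (p - 3)^2.
Expand and rearrange: p^2 - 12p + 36 = 0.
This gives the repeated root p = 6.
Check in the original equation:
  p = 6: sqrt(9) = 3, while p - 3 = 3 — valid.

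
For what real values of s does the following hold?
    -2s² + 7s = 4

s = 0.7192 or s = 2.7808

Rearrange to standard form: -2s² + 7s - 4 = 0.
Discriminant: (7)² − 4·(-2)·(-4) = 17.
Quadratic formula: s = (-7 ± √17) / (-4).
So s = 7/4 - √(17)/4 ≈ 0.7192 or s = √(17)/4 + 7/4 ≈ 2.7808.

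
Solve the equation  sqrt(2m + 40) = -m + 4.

m = -2

Square both sides: 2m + 40 = (-m + 4)^2.
Expand and rearrange: m^2 - 10m - 24 = 0.
Solving gives m = 12 or m = -2.
Check each candidate in the original equation:
  m = 12: sqrt(64) = 8, while -m + 4 = -8 — extraneous.
  m = -2: sqrt(36) = 6, while -m + 4 = 6 — valid.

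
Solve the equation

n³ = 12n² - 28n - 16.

n = -0.4721 or n = 4 or n = 8.4721

Rearrange: n³ - 12n² + 28n + 16 = 0.
Possible rational roots are divisors of 16. Testing n = 4 gives 0, so (n - 4) is a factor.
Divide: n³ - 12n² + 28n + 16 = (n - 4)(n² - 8n - 4).
Apply the quadratic formula to n² - 8n - 4 = 0: n = (8 ± √80)/2, i.e. n ≈ 8.4721 or n ≈ -0.4721.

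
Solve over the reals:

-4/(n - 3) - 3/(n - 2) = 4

n = 0.6813 or n = 2.5687

Multiply both sides by (n - 3)(n - 2):
-4(n - 2) - 3(n - 3) = 4(n - 3)(n - 2).
Expand and collect terms: 4n^2 - 13n + 7 = 0.
By the quadratic formula, n = (13 +/- sqrt(57)) / 8, so n ~= 2.5687 or n ~= 0.6813.
Neither value makes a denominator zero (n != 3, n != 2), so both are valid.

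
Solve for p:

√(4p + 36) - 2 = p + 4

p = 0

Isolate the radical: √(4p + 36) = p + 6.
Square both sides: 4p + 36 = (p + 6)².
Expand and rearrange: p² + 8p = 0.
Solving gives p = 0 or p = -8.
Check each candidate in the original equation:
  p = 0: √(36) = 6, while p + 6 = 6 — valid.
  p = -8: √(4) = 2, while p + 6 = -2 — extraneous.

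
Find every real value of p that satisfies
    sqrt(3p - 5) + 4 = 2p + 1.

p = 1.75 or p = 2

Isolate the radical: sqrt(3p - 5) = 2p - 3.
Square both sides: 3p - 5 = (2p - 3)^2.
Expand and rearrange: 4p^2 - 15p + 14 = 0.
Solving gives p = 2 or p = 1.75.
Check each candidate in the original equation:
  p = 2: sqrt(1) = 1, while 2p - 3 = 1 — valid.
  p = 1.75: sqrt(0.25) = 0.5, while 2p - 3 = 0.5 — valid.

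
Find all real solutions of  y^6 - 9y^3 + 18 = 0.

y = 1.4422 or y = 1.8171

Let u = y^3. The equation becomes u^2 - 9u + 18 = 0.
Factor: (u - 6)(u - 3) = 0, so u = 6 or u = 3.
y^3 = 6 gives y = (6)^(1/3) ~= 1.8171.
y^3 = 3 gives y = (3)^(1/3) ~= 1.4422.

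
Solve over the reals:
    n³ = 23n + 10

n = -4.5616 or n = -0.4384 or n = 5

Rearrange: n³ - 23n - 10 = 0.
Possible rational roots are divisors of -10. Testing n = 5 gives 0, so (n - 5) is a factor.
Divide: n³ - 23n - 10 = (n - 5)(n² + 5n + 2).
Apply the quadratic formula to n² + 5n + 2 = 0: n = (-5 ± √17)/2, i.e. n ≈ -0.4384 or n ≈ -4.5616.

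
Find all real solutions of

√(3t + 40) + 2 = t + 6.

t = 3

Isolate the radical: √(3t + 40) = t + 4.
Square both sides: 3t + 40 = (t + 4)².
Expand and rearrange: t² + 5t - 24 = 0.
Solving gives t = 3 or t = -8.
Check each candidate in the original equation:
  t = 3: √(49) = 7, while t + 4 = 7 — valid.
  t = -8: √(16) = 4, while t + 4 = -4 — extraneous.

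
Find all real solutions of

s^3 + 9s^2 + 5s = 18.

s = -8.1098 or s = -2 or s = 1.1098

Rearrange: s^3 + 9s^2 + 5s - 18 = 0.
Possible rational roots are divisors of -18. Testing s = -2 gives 0, so (s + 2) is a factor.
Divide: s^3 + 9s^2 + 5s - 18 = (s + 2)(s^2 + 7s - 9).
Apply the quadratic formula to s^2 + 7s - 9 = 0: s = (-7 +/- sqrt(85))/2, i.e. s ~= 1.1098 or s ~= -8.1098.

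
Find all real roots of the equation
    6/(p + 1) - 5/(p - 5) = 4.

p = 1.25 or p = 3

Multiply both sides by (p + 1)(p - 5):
6(p - 5) - 5(p + 1) = 4(p + 1)(p - 5).
Expand and collect terms: 4p² - 17p + 15 = 0.
Factor or apply the quadratic formula: p = 3 or p = 1.25.
Neither value makes a denominator zero (p ≠ -1, p ≠ 5), so both are valid.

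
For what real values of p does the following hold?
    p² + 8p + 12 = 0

Factor: (p + 2)(p + 6) = 0.
So p = -2 or p = -6.

p = -6 or p = -2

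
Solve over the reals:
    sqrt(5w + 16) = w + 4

w = -3 or w = 0

Square both sides: 5w + 16 = (w + 4)^2.
Expand and rearrange: w^2 + 3w = 0.
Solving gives w = 0 or w = -3.
Check each candidate in the original equation:
  w = 0: sqrt(16) = 4, while w + 4 = 4 — valid.
  w = -3: sqrt(1) = 1, while w + 4 = 1 — valid.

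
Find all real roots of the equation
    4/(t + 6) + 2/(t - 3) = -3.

Multiply both sides by (t + 6)(t - 3):
4(t - 3) + 2(t + 6) = -3(t + 6)(t - 3).
Expand and collect terms: -3t² - 15t + 54 = 0.
By the quadratic formula, t = (15 ± √873) / -6, so t ≈ -7.4244 or t ≈ 2.4244.
Neither value makes a denominator zero (t ≠ -6, t ≠ 3), so both are valid.

t = -7.4244 or t = 2.4244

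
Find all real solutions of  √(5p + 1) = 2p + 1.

Square both sides: 5p + 1 = (2p + 1)².
Expand and rearrange: 4p² - p = 0.
Solving gives p = 0.25 or p = 0.
Check each candidate in the original equation:
  p = 0.25: √(2.25) = 1.5, while 2p + 1 = 1.5 — valid.
  p = 0: √(1) = 1, while 2p + 1 = 1 — valid.

p = 0 or p = 0.25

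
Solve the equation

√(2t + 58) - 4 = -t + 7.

t = 3

Isolate the radical: √(2t + 58) = -t + 11.
Square both sides: 2t + 58 = (-t + 11)².
Expand and rearrange: t² - 24t + 63 = 0.
Solving gives t = 21 or t = 3.
Check each candidate in the original equation:
  t = 21: √(100) = 10, while -t + 11 = -10 — extraneous.
  t = 3: √(64) = 8, while -t + 11 = 8 — valid.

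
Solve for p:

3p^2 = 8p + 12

Rearrange to standard form: 3p^2 - 8p - 12 = 0.
Discriminant: (-8)^2 - 4*3*(-12) = 208.
Quadratic formula: p = (8 +/- sqrt(208)) / 6.
So p = 4/3 + 2*sqrt(13)/3 ~= 3.737 or p = 4/3 - 2*sqrt(13)/3 ~= -1.0704.

p = -1.0704 or p = 3.737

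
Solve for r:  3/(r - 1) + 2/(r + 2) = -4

r = -2.6302 or r = 0.3802

Multiply both sides by (r - 1)(r + 2):
3(r + 2) + 2(r - 1) = -4(r - 1)(r + 2).
Expand and collect terms: -4r² - 9r + 4 = 0.
By the quadratic formula, r = (9 ± √145) / -8, so r ≈ -2.6302 or r ≈ 0.3802.
Neither value makes a denominator zero (r ≠ 1, r ≠ -2), so both are valid.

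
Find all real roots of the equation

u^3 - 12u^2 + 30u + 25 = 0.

u = -0.6533 or u = 5 or u = 7.6533

Possible rational roots are divisors of 25. Testing u = 5 gives 0, so (u - 5) is a factor.
Divide: u^3 - 12u^2 + 30u + 25 = (u - 5)(u^2 - 7u - 5).
Apply the quadratic formula to u^2 - 7u - 5 = 0: u = (7 +/- sqrt(69))/2, i.e. u ~= 7.6533 or u ~= -0.6533.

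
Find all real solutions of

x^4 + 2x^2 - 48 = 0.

x = -2.4495 or x = 2.4495

Let u = x^2. The equation becomes u^2 + 2u - 48 = 0.
Factor: (u - 6)(u + 8) = 0, so u = 6 or u = -8.
x^2 = 6 gives x = +/-sqrt(6) ~= +/-2.4495.
x^2 = -8 < 0 has no real solution.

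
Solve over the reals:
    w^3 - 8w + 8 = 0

w = -3.2361 or w = 1.2361 or w = 2

Possible rational roots are divisors of 8. Testing w = 2 gives 0, so (w - 2) is a factor.
Divide: w^3 - 8w + 8 = (w - 2)(w^2 + 2w - 4).
Apply the quadratic formula to w^2 + 2w - 4 = 0: w = (-2 +/- sqrt(20))/2, i.e. w ~= 1.2361 or w ~= -3.2361.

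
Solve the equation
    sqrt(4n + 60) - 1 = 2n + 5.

Isolate the radical: sqrt(4n + 60) = 2n + 6.
Square both sides: 4n + 60 = (2n + 6)^2.
Expand and rearrange: 4n^2 + 20n - 24 = 0.
Solving gives n = 1 or n = -6.
Check each candidate in the original equation:
  n = 1: sqrt(64) = 8, while 2n + 6 = 8 — valid.
  n = -6: sqrt(36) = 6, while 2n + 6 = -6 — extraneous.

n = 1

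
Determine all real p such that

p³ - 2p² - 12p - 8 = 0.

p = -2 or p = -0.8284 or p = 4.8284

Possible rational roots are divisors of -8. Testing p = -2 gives 0, so (p + 2) is a factor.
Divide: p³ - 2p² - 12p - 8 = (p + 2)(p² - 4p - 4).
Apply the quadratic formula to p² - 4p - 4 = 0: p = (4 ± √32)/2, i.e. p ≈ 4.8284 or p ≈ -0.8284.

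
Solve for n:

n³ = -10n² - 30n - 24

Rearrange: n³ + 10n² + 30n + 24 = 0.
Possible rational roots are divisors of 24. Testing n = -4 gives 0, so (n + 4) is a factor.
Divide: n³ + 10n² + 30n + 24 = (n + 4)(n² + 6n + 6).
Apply the quadratic formula to n² + 6n + 6 = 0: n = (-6 ± √12)/2, i.e. n ≈ -1.2679 or n ≈ -4.7321.

n = -4.7321 or n = -4 or n = -1.2679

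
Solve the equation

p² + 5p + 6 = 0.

p = -3 or p = -2

Factor: (p + 2)(p + 3) = 0.
So p = -2 or p = -3.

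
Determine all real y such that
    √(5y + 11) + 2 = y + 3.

y = 5

Isolate the radical: √(5y + 11) = y + 1.
Square both sides: 5y + 11 = (y + 1)².
Expand and rearrange: y² - 3y - 10 = 0.
Solving gives y = 5 or y = -2.
Check each candidate in the original equation:
  y = 5: √(36) = 6, while y + 1 = 6 — valid.
  y = -2: √(1) = 1, while y + 1 = -1 — extraneous.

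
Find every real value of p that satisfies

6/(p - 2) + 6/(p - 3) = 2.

Multiply both sides by (p - 2)(p - 3):
6(p - 3) + 6(p - 2) = 2(p - 2)(p - 3).
Expand and collect terms: 2p² - 22p + 42 = 0.
By the quadratic formula, p = (22 ± √148) / 4, so p ≈ 8.5414 or p ≈ 2.4586.
Neither value makes a denominator zero (p ≠ 2, p ≠ 3), so both are valid.

p = 2.4586 or p = 8.5414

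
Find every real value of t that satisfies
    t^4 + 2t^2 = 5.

t = -1.2039 or t = 1.2039

Let u = t^2. The equation becomes u^2 + 2u - 5 = 0.
By the quadratic formula, u = -1 + sqrt(6) or u = -sqrt(6) - 1.
t^2 = -1 + sqrt(6) gives t = +/-sqrt(-1 + sqrt(6)) ~= +/-1.2039.
t^2 = -sqrt(6) - 1 < 0 has no real solution.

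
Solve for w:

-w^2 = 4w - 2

w = -4.4495 or w = 0.4495

Rearrange to standard form: -w^2 - 4w + 2 = 0.
Discriminant: (-4)^2 - 4*(-1)*2 = 24.
Quadratic formula: w = (4 +/- sqrt(24)) / (-2).
So w = -sqrt(6) - 2 ~= -4.4495 or w = -2 + sqrt(6) ~= 0.4495.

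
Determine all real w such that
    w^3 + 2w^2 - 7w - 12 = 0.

w = -3 or w = -1.5616 or w = 2.5616

Possible rational roots are divisors of -12. Testing w = -3 gives 0, so (w + 3) is a factor.
Divide: w^3 + 2w^2 - 7w - 12 = (w + 3)(w^2 - w - 4).
Apply the quadratic formula to w^2 - w - 4 = 0: w = (1 +/- sqrt(17))/2, i.e. w ~= 2.5616 or w ~= -1.5616.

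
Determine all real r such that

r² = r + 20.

r = -4 or r = 5

Bring every term to one side: r² - r - 20 = 0.
Factor: (r - 5)(r + 4) = 0.
So r = 5 or r = -4.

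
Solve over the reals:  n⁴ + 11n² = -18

No real solutions.

Let u = n². The equation becomes u² + 11u + 18 = 0.
Factor: (u + 9)(u + 2) = 0, so u = -9 or u = -2.
n² = -9 < 0 has no real solution.
n² = -2 < 0 has no real solution.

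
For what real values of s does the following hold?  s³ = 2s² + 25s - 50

Rearrange: s³ - 2s² - 25s + 50 = 0.
Possible rational roots are divisors of 50. Testing s = -5 gives 0, so (s + 5) is a factor.
Divide: s³ - 2s² - 25s + 50 = (s + 5)(s² - 7s + 10).
Factor the quadratic: s = 5 or s = 2.

s = -5 or s = 2 or s = 5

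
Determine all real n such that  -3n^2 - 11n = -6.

n = -4.1487 or n = 0.4821

Rearrange to standard form: -3n^2 - 11n + 6 = 0.
Discriminant: (-11)^2 - 4*(-3)*6 = 193.
Quadratic formula: n = (11 +/- sqrt(193)) / (-6).
So n = -sqrt(193)/6 - 11/6 ~= -4.1487 or n = -11/6 + sqrt(193)/6 ~= 0.4821.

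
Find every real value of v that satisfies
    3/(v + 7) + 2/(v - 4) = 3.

v = -6.0621 or v = 4.7288

Multiply both sides by (v + 7)(v - 4):
3(v - 4) + 2(v + 7) = 3(v + 7)(v - 4).
Expand and collect terms: 3v² + 4v - 86 = 0.
By the quadratic formula, v = (-4 ± √1048) / 6, so v ≈ 4.7288 or v ≈ -6.0621.
Neither value makes a denominator zero (v ≠ -7, v ≠ 4), so both are valid.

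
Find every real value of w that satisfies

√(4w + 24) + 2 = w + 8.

w = -6 or w = -2

Isolate the radical: √(4w + 24) = w + 6.
Square both sides: 4w + 24 = (w + 6)².
Expand and rearrange: w² + 8w + 12 = 0.
Solving gives w = -2 or w = -6.
Check each candidate in the original equation:
  w = -2: √(16) = 4, while w + 6 = 4 — valid.
  w = -6: √(0) = 0, while w + 6 = 0 — valid.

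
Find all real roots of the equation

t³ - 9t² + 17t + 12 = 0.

Possible rational roots are divisors of 12. Testing t = 4 gives 0, so (t - 4) is a factor.
Divide: t³ - 9t² + 17t + 12 = (t - 4)(t² - 5t - 3).
Apply the quadratic formula to t² - 5t - 3 = 0: t = (5 ± √37)/2, i.e. t ≈ 5.5414 or t ≈ -0.5414.

t = -0.5414 or t = 4 or t = 5.5414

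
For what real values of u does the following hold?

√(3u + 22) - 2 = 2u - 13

Isolate the radical: √(3u + 22) = 2u - 11.
Square both sides: 3u + 22 = (2u - 11)².
Expand and rearrange: 4u² - 47u + 99 = 0.
Solving gives u = 9 or u = 2.75.
Check each candidate in the original equation:
  u = 9: √(49) = 7, while 2u - 11 = 7 — valid.
  u = 2.75: √(30.25) = 5.5, while 2u - 11 = -5.5 — extraneous.

u = 9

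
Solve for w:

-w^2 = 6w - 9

w = -7.2426 or w = 1.2426

Rearrange to standard form: -w^2 - 6w + 9 = 0.
Discriminant: (-6)^2 - 4*(-1)*9 = 72.
Quadratic formula: w = (6 +/- sqrt(72)) / (-2).
So w = -3*sqrt(2) - 3 ~= -7.2426 or w = -3 + 3*sqrt(2) ~= 1.2426.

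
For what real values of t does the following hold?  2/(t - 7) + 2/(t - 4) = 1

Multiply both sides by (t - 7)(t - 4):
2(t - 4) + 2(t - 7) = (t - 7)(t - 4).
Expand and collect terms: t^2 - 15t + 50 = 0.
Factor or apply the quadratic formula: t = 10 or t = 5.
Neither value makes a denominator zero (t != 7, t != 4), so both are valid.

t = 5 or t = 10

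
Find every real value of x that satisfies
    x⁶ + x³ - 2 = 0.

Let u = x³. The equation becomes u² + u - 2 = 0.
Factor: (u + 2)(u - 1) = 0, so u = -2 or u = 1.
x³ = -2 gives x = -∛(2) ≈ -1.2599.
x³ = 1 gives x = 1.

x = -1.2599 or x = 1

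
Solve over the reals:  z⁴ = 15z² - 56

Let u = z². The equation becomes u² - 15u + 56 = 0.
Factor: (u - 8)(u - 7) = 0, so u = 8 or u = 7.
z² = 8 gives z = ±2·√(2) ≈ ±2.8284.
z² = 7 gives z = ±√(7) ≈ ±2.6458.

z = -2.8284 or z = -2.6458 or z = 2.6458 or z = 2.8284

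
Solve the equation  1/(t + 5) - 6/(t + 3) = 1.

t = -7 or t = -6

Multiply both sides by (t + 5)(t + 3):
(t + 3) - 6(t + 5) = (t + 5)(t + 3).
Expand and collect terms: t^2 + 13t + 42 = 0.
Factor or apply the quadratic formula: t = -6 or t = -7.
Neither value makes a denominator zero (t != -5, t != -3), so both are valid.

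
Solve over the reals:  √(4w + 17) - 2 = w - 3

Isolate the radical: √(4w + 17) = w - 1.
Square both sides: 4w + 17 = (w - 1)².
Expand and rearrange: w² - 6w - 16 = 0.
Solving gives w = 8 or w = -2.
Check each candidate in the original equation:
  w = 8: √(49) = 7, while w - 1 = 7 — valid.
  w = -2: √(9) = 3, while w - 1 = -3 — extraneous.

w = 8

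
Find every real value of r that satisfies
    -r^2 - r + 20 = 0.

Factor: -1(r - 4)(r + 5) = 0.
So r = 4 or r = -5.

r = -5 or r = 4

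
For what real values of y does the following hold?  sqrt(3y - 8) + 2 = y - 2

Isolate the radical: sqrt(3y - 8) = y - 4.
Square both sides: 3y - 8 = (y - 4)^2.
Expand and rearrange: y^2 - 11y + 24 = 0.
Solving gives y = 8 or y = 3.
Check each candidate in the original equation:
  y = 8: sqrt(16) = 4, while y - 4 = 4 — valid.
  y = 3: sqrt(1) = 1, while y - 4 = -1 — extraneous.

y = 8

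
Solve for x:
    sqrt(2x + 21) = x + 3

x = 2

Square both sides: 2x + 21 = (x + 3)^2.
Expand and rearrange: x^2 + 4x - 12 = 0.
Solving gives x = 2 or x = -6.
Check each candidate in the original equation:
  x = 2: sqrt(25) = 5, while x + 3 = 5 — valid.
  x = -6: sqrt(9) = 3, while x + 3 = -3 — extraneous.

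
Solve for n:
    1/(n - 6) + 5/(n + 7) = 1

n = -2.5249 or n = 7.5249

Multiply both sides by (n - 6)(n + 7):
(n + 7) + 5(n - 6) = (n - 6)(n + 7).
Expand and collect terms: n^2 - 5n - 19 = 0.
By the quadratic formula, n = (5 +/- sqrt(101)) / 2, so n ~= 7.5249 or n ~= -2.5249.
Neither value makes a denominator zero (n != 6, n != -7), so both are valid.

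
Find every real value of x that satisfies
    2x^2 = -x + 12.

Rearrange to standard form: 2x^2 + x - 12 = 0.
Discriminant: (1)^2 - 4*2*(-12) = 97.
Quadratic formula: x = (-1 +/- sqrt(97)) / 4.
So x = -1/4 + sqrt(97)/4 ~= 2.2122 or x = -sqrt(97)/4 - 1/4 ~= -2.7122.

x = -2.7122 or x = 2.2122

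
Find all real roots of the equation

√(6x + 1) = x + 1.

x = 0 or x = 4

Square both sides: 6x + 1 = (x + 1)².
Expand and rearrange: x² - 4x = 0.
Solving gives x = 4 or x = 0.
Check each candidate in the original equation:
  x = 4: √(25) = 5, while x + 1 = 5 — valid.
  x = 0: √(1) = 1, while x + 1 = 1 — valid.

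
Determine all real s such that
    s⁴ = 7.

s = -1.6266 or s = 1.6266

Let u = s². The equation becomes u² - 7 = 0.
By the quadratic formula, u = √(7) or u = -√(7).
s² = √(7) gives s = ±7^(1/4) ≈ ±1.6266.
s² = -√(7) < 0 has no real solution.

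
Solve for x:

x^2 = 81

Bring every term to one side: x^2 - 81 = 0.
Factor: (x + 9)(x - 9) = 0.
So x = -9 or x = 9.

x = -9 or x = 9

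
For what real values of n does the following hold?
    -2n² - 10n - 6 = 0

n = -4.3028 or n = -0.6972

Discriminant: (-10)² − 4·(-2)·(-6) = 52.
Quadratic formula: n = (10 ± √52) / (-4).
So n = -5/2 - √(13)/2 ≈ -4.3028 or n = -5/2 + √(13)/2 ≈ -0.6972.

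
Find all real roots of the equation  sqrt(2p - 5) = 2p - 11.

p = 7

Square both sides: 2p - 5 = (2p - 11)^2.
Expand and rearrange: 4p^2 - 46p + 126 = 0.
Solving gives p = 7 or p = 4.5.
Check each candidate in the original equation:
  p = 7: sqrt(9) = 3, while 2p - 11 = 3 — valid.
  p = 4.5: sqrt(4) = 2, while 2p - 11 = -2 — extraneous.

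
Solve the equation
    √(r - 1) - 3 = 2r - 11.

r = 5

Isolate the radical: √(r - 1) = 2r - 8.
Square both sides: r - 1 = (2r - 8)².
Expand and rearrange: 4r² - 33r + 65 = 0.
Solving gives r = 5 or r = 3.25.
Check each candidate in the original equation:
  r = 5: √(4) = 2, while 2r - 8 = 2 — valid.
  r = 3.25: √(2.25) = 1.5, while 2r - 8 = -1.5 — extraneous.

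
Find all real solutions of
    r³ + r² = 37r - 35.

Rearrange: r³ + r² - 37r + 35 = 0.
Possible rational roots are divisors of 35. Testing r = 5 gives 0, so (r - 5) is a factor.
Divide: r³ + r² - 37r + 35 = (r - 5)(r² + 6r - 7).
Factor the quadratic: r = 1 or r = -7.

r = -7 or r = 1 or r = 5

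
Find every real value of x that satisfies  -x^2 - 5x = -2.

x = -5.3723 or x = 0.3723

Rearrange to standard form: -x^2 - 5x + 2 = 0.
Discriminant: (-5)^2 - 4*(-1)*2 = 33.
Quadratic formula: x = (5 +/- sqrt(33)) / (-2).
So x = -sqrt(33)/2 - 5/2 ~= -5.3723 or x = -5/2 + sqrt(33)/2 ~= 0.3723.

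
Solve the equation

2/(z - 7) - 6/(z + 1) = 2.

z = -3.7446 or z = 7.7446

Multiply both sides by (z - 7)(z + 1):
2(z + 1) - 6(z - 7) = 2(z - 7)(z + 1).
Expand and collect terms: 2z² - 8z - 58 = 0.
By the quadratic formula, z = (8 ± √528) / 4, so z ≈ 7.7446 or z ≈ -3.7446.
Neither value makes a denominator zero (z ≠ 7, z ≠ -1), so both are valid.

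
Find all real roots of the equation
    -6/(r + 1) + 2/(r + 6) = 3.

Multiply both sides by (r + 1)(r + 6):
-6(r + 6) + 2(r + 1) = 3(r + 1)(r + 6).
Expand and collect terms: 3r^2 + 25r + 52 = 0.
Factor or apply the quadratic formula: r = -4 or r = -4.3333.
Neither value makes a denominator zero (r != -1, r != -6), so both are valid.

r = -4.3333 or r = -4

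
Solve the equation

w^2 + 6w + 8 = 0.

w = -4 or w = -2

Factor: (w + 2)(w + 4) = 0.
So w = -2 or w = -4.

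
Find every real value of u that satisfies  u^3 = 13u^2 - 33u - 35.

Rearrange: u^3 - 13u^2 + 33u + 35 = 0.
Possible rational roots are divisors of 35. Testing u = 5 gives 0, so (u - 5) is a factor.
Divide: u^3 - 13u^2 + 33u + 35 = (u - 5)(u^2 - 8u - 7).
Apply the quadratic formula to u^2 - 8u - 7 = 0: u = (8 +/- sqrt(92))/2, i.e. u ~= 8.7958 or u ~= -0.7958.

u = -0.7958 or u = 5 or u = 8.7958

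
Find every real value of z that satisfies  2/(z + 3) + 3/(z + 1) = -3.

Multiply both sides by (z + 3)(z + 1):
2(z + 1) + 3(z + 3) = -3(z + 3)(z + 1).
Expand and collect terms: -3z^2 - 17z - 20 = 0.
Factor or apply the quadratic formula: z = -4 or z = -1.6667.
Neither value makes a denominator zero (z != -3, z != -1), so both are valid.

z = -4 or z = -1.6667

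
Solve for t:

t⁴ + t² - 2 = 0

Let u = t². The equation becomes u² + u - 2 = 0.
Factor: (u - 1)(u + 2) = 0, so u = 1 or u = -2.
t² = 1 gives t = ±1.
t² = -2 < 0 has no real solution.

t = -1 or t = 1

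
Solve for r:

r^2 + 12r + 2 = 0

Discriminant: (12)^2 - 4*1*2 = 136.
Quadratic formula: r = (-12 +/- sqrt(136)) / 2.
So r = -6 + sqrt(34) ~= -0.169 or r = -6 - sqrt(34) ~= -11.831.

r = -11.831 or r = -0.169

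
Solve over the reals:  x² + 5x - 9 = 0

Discriminant: (5)² − 4·1·(-9) = 61.
Quadratic formula: x = (-5 ± √61) / 2.
So x = -5/2 + √(61)/2 ≈ 1.4051 or x = -√(61)/2 - 5/2 ≈ -6.4051.

x = -6.4051 or x = 1.4051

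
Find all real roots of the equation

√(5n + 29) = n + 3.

n = 4

Square both sides: 5n + 29 = (n + 3)².
Expand and rearrange: n² + n - 20 = 0.
Solving gives n = 4 or n = -5.
Check each candidate in the original equation:
  n = 4: √(49) = 7, while n + 3 = 7 — valid.
  n = -5: √(4) = 2, while n + 3 = -2 — extraneous.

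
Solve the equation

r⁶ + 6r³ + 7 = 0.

r = -1.6404 or r = -1.1661

Let u = r³. The equation becomes u² + 6u + 7 = 0.
By the quadratic formula, u = -3 + √(2) or u = -3 - √(2).
r³ = -3 + √(2) gives r = -∛(3 - √(2)) ≈ -1.1661.
r³ = -3 - √(2) gives r = -∛(√(2) + 3) ≈ -1.6404.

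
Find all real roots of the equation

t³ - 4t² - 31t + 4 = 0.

Possible rational roots are divisors of 4. Testing t = -4 gives 0, so (t + 4) is a factor.
Divide: t³ - 4t² - 31t + 4 = (t + 4)(t² - 8t + 1).
Apply the quadratic formula to t² - 8t + 1 = 0: t = (8 ± √60)/2, i.e. t ≈ 7.873 or t ≈ 0.127.

t = -4 or t = 0.127 or t = 7.873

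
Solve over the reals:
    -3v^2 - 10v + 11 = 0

v = -4.2053 or v = 0.8719

Discriminant: (-10)^2 - 4*(-3)*11 = 232.
Quadratic formula: v = (10 +/- sqrt(232)) / (-6).
So v = -sqrt(58)/3 - 5/3 ~= -4.2053 or v = -5/3 + sqrt(58)/3 ~= 0.8719.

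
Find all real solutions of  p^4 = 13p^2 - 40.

Let u = p^2. The equation becomes u^2 - 13u + 40 = 0.
Factor: (u - 8)(u - 5) = 0, so u = 8 or u = 5.
p^2 = 8 gives p = +/-2*sqrt(2) ~= +/-2.8284.
p^2 = 5 gives p = +/-sqrt(5) ~= +/-2.2361.

p = -2.8284 or p = -2.2361 or p = 2.2361 or p = 2.8284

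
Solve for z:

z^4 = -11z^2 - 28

No real solutions.

Let u = z^2. The equation becomes u^2 + 11u + 28 = 0.
Factor: (u + 4)(u + 7) = 0, so u = -4 or u = -7.
z^2 = -4 < 0 has no real solution.
z^2 = -7 < 0 has no real solution.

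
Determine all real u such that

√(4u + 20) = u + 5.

u = -5 or u = -1

Square both sides: 4u + 20 = (u + 5)².
Expand and rearrange: u² + 6u + 5 = 0.
Solving gives u = -1 or u = -5.
Check each candidate in the original equation:
  u = -1: √(16) = 4, while u + 5 = 4 — valid.
  u = -5: √(0) = 0, while u + 5 = 0 — valid.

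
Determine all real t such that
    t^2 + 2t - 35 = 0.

t = -7 or t = 5

Factor: (t + 7)(t - 5) = 0.
So t = -7 or t = 5.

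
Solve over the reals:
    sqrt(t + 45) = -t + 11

Square both sides: t + 45 = (-t + 11)^2.
Expand and rearrange: t^2 - 23t + 76 = 0.
Solving gives t = 19 or t = 4.
Check each candidate in the original equation:
  t = 19: sqrt(64) = 8, while -t + 11 = -8 — extraneous.
  t = 4: sqrt(49) = 7, while -t + 11 = 7 — valid.

t = 4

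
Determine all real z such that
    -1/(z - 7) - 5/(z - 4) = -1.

z = 6.2087 or z = 10.7913

Multiply both sides by (z - 7)(z - 4):
-(z - 4) - 5(z - 7) = -(z - 7)(z - 4).
Expand and collect terms: -z² + 17z - 67 = 0.
By the quadratic formula, z = (-17 ± √21) / -2, so z ≈ 6.2087 or z ≈ 10.7913.
Neither value makes a denominator zero (z ≠ 7, z ≠ 4), so both are valid.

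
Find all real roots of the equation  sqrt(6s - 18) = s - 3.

s = 3 or s = 9

Square both sides: 6s - 18 = (s - 3)^2.
Expand and rearrange: s^2 - 12s + 27 = 0.
Solving gives s = 9 or s = 3.
Check each candidate in the original equation:
  s = 9: sqrt(36) = 6, while s - 3 = 6 — valid.
  s = 3: sqrt(0) = 0, while s - 3 = 0 — valid.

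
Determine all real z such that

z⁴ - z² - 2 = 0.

Let u = z². The equation becomes u² - u - 2 = 0.
Factor: (u + 1)(u - 2) = 0, so u = -1 or u = 2.
z² = -1 < 0 has no real solution.
z² = 2 gives z = ±√(2) ≈ ±1.4142.

z = -1.4142 or z = 1.4142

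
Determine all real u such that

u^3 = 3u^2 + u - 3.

u = -1 or u = 1 or u = 3

Rearrange: u^3 - 3u^2 - u + 3 = 0.
Possible rational roots are divisors of 3. Testing u = -1 gives 0, so (u + 1) is a factor.
Divide: u^3 - 3u^2 - u + 3 = (u + 1)(u^2 - 4u + 3).
Factor the quadratic: u = 3 or u = 1.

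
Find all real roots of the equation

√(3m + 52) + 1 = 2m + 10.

Isolate the radical: √(3m + 52) = 2m + 9.
Square both sides: 3m + 52 = (2m + 9)².
Expand and rearrange: 4m² + 33m + 29 = 0.
Solving gives m = -1 or m = -7.25.
Check each candidate in the original equation:
  m = -1: √(49) = 7, while 2m + 9 = 7 — valid.
  m = -7.25: √(30.25) = 5.5, while 2m + 9 = -5.5 — extraneous.

m = -1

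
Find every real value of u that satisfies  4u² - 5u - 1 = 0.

Discriminant: (-5)² − 4·4·(-1) = 41.
Quadratic formula: u = (5 ± √41) / 8.
So u = 5/8 + √(41)/8 ≈ 1.4254 or u = 5/8 - √(41)/8 ≈ -0.1754.

u = -0.1754 or u = 1.4254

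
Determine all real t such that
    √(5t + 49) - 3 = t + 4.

t = 0

Isolate the radical: √(5t + 49) = t + 7.
Square both sides: 5t + 49 = (t + 7)².
Expand and rearrange: t² + 9t = 0.
Solving gives t = 0 or t = -9.
Check each candidate in the original equation:
  t = 0: √(49) = 7, while t + 7 = 7 — valid.
  t = -9: √(4) = 2, while t + 7 = -2 — extraneous.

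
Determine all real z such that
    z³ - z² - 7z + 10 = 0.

Possible rational roots are divisors of 10. Testing z = 2 gives 0, so (z - 2) is a factor.
Divide: z³ - z² - 7z + 10 = (z - 2)(z² + z - 5).
Apply the quadratic formula to z² + z - 5 = 0: z = (-1 ± √21)/2, i.e. z ≈ 1.7913 or z ≈ -2.7913.

z = -2.7913 or z = 1.7913 or z = 2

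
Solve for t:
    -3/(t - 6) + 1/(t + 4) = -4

t = -4.2329 or t = 6.7329

Multiply both sides by (t - 6)(t + 4):
-3(t + 4) + (t - 6) = -4(t - 6)(t + 4).
Expand and collect terms: -4t² + 10t + 114 = 0.
By the quadratic formula, t = (-10 ± √1924) / -8, so t ≈ -4.2329 or t ≈ 6.7329.
Neither value makes a denominator zero (t ≠ 6, t ≠ -4), so both are valid.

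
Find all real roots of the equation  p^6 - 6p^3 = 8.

Let u = p^3. The equation becomes u^2 - 6u - 8 = 0.
By the quadratic formula, u = 3 + sqrt(17) or u = 3 - sqrt(17).
p^3 = 3 + sqrt(17) gives p = (3 + sqrt(17))^(1/3) ~= 1.9241.
p^3 = 3 - sqrt(17) gives p = -(-3 + sqrt(17))^(1/3) ~= -1.0395.

p = -1.0395 or p = 1.9241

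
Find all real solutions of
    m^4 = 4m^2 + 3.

m = -2.1554 or m = 2.1554

Let u = m^2. The equation becomes u^2 - 4u - 3 = 0.
By the quadratic formula, u = 2 + sqrt(7) or u = 2 - sqrt(7).
m^2 = 2 + sqrt(7) gives m = +/-sqrt(2 + sqrt(7)) ~= +/-2.1554.
m^2 = 2 - sqrt(7) < 0 has no real solution.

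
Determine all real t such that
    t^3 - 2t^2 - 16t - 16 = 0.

Possible rational roots are divisors of -16. Testing t = -2 gives 0, so (t + 2) is a factor.
Divide: t^3 - 2t^2 - 16t - 16 = (t + 2)(t^2 - 4t - 8).
Apply the quadratic formula to t^2 - 4t - 8 = 0: t = (4 +/- sqrt(48))/2, i.e. t ~= 5.4641 or t ~= -1.4641.

t = -2 or t = -1.4641 or t = 5.4641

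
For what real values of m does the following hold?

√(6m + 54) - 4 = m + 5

Isolate the radical: √(6m + 54) = m + 9.
Square both sides: 6m + 54 = (m + 9)².
Expand and rearrange: m² + 12m + 27 = 0.
Solving gives m = -3 or m = -9.
Check each candidate in the original equation:
  m = -3: √(36) = 6, while m + 9 = 6 — valid.
  m = -9: √(0) = 0, while m + 9 = 0 — valid.

m = -9 or m = -3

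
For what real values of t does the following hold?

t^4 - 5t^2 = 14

t = -2.6458 or t = 2.6458

Let u = t^2. The equation becomes u^2 - 5u - 14 = 0.
Factor: (u + 2)(u - 7) = 0, so u = -2 or u = 7.
t^2 = -2 < 0 has no real solution.
t^2 = 7 gives t = +/-sqrt(7) ~= +/-2.6458.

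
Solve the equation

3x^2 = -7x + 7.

x = -3.0888 or x = 0.7554

Rearrange to standard form: 3x^2 + 7x - 7 = 0.
Discriminant: (7)^2 - 4*3*(-7) = 133.
Quadratic formula: x = (-7 +/- sqrt(133)) / 6.
So x = -7/6 + sqrt(133)/6 ~= 0.7554 or x = -sqrt(133)/6 - 7/6 ~= -3.0888.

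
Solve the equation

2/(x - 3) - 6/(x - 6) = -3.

x = 2.5793 or x = 7.754

Multiply both sides by (x - 3)(x - 6):
2(x - 6) - 6(x - 3) = -3(x - 3)(x - 6).
Expand and collect terms: -3x² + 31x - 60 = 0.
By the quadratic formula, x = (-31 ± √241) / -6, so x ≈ 2.5793 or x ≈ 7.754.
Neither value makes a denominator zero (x ≠ 3, x ≠ 6), so both are valid.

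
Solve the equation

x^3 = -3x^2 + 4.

Rearrange: x^3 + 3x^2 - 4 = 0.
Possible rational roots are divisors of -4. Testing x = 1 gives 0, so (x - 1) is a factor.
Divide: x^3 + 3x^2 - 4 = (x - 1)(x^2 + 4x + 4).
The quadratic has the repeated root x = -2.

x = -2 or x = 1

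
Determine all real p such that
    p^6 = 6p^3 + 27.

p = -1.4422 or p = 2.0801

Let u = p^3. The equation becomes u^2 - 6u - 27 = 0.
Factor: (u - 9)(u + 3) = 0, so u = 9 or u = -3.
p^3 = 9 gives p = (9)^(1/3) ~= 2.0801.
p^3 = -3 gives p = -(3)^(1/3) ~= -1.4422.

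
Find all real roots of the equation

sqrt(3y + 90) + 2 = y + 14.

Isolate the radical: sqrt(3y + 90) = y + 12.
Square both sides: 3y + 90 = (y + 12)^2.
Expand and rearrange: y^2 + 21y + 54 = 0.
Solving gives y = -3 or y = -18.
Check each candidate in the original equation:
  y = -3: sqrt(81) = 9, while y + 12 = 9 — valid.
  y = -18: sqrt(36) = 6, while y + 12 = -6 — extraneous.

y = -3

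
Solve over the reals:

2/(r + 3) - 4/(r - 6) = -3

r = -3.5853 or r = 7.2519

Multiply both sides by (r + 3)(r - 6):
2(r - 6) - 4(r + 3) = -3(r + 3)(r - 6).
Expand and collect terms: -3r² + 11r + 78 = 0.
By the quadratic formula, r = (-11 ± √1057) / -6, so r ≈ -3.5853 or r ≈ 7.2519.
Neither value makes a denominator zero (r ≠ -3, r ≠ 6), so both are valid.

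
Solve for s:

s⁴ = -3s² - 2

Let u = s². The equation becomes u² + 3u + 2 = 0.
Factor: (u + 2)(u + 1) = 0, so u = -2 or u = -1.
s² = -2 < 0 has no real solution.
s² = -1 < 0 has no real solution.

No real solutions.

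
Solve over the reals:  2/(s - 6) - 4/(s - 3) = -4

Multiply both sides by (s - 6)(s - 3):
2(s - 3) - 4(s - 6) = -4(s - 6)(s - 3).
Expand and collect terms: -4s^2 + 38s - 90 = 0.
Factor or apply the quadratic formula: s = 4.5 or s = 5.
Neither value makes a denominator zero (s != 6, s != 3), so both are valid.

s = 4.5 or s = 5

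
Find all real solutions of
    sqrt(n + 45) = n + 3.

n = 4

Square both sides: n + 45 = (n + 3)^2.
Expand and rearrange: n^2 + 5n - 36 = 0.
Solving gives n = 4 or n = -9.
Check each candidate in the original equation:
  n = 4: sqrt(49) = 7, while n + 3 = 7 — valid.
  n = -9: sqrt(36) = 6, while n + 3 = -6 — extraneous.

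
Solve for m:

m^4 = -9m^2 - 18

Let u = m^2. The equation becomes u^2 + 9u + 18 = 0.
Factor: (u + 6)(u + 3) = 0, so u = -6 or u = -3.
m^2 = -6 < 0 has no real solution.
m^2 = -3 < 0 has no real solution.

No real solutions.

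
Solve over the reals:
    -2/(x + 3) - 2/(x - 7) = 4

x = -3.5249 or x = 6.5249

Multiply both sides by (x + 3)(x - 7):
-2(x - 7) - 2(x + 3) = 4(x + 3)(x - 7).
Expand and collect terms: 4x^2 - 12x - 92 = 0.
By the quadratic formula, x = (12 +/- sqrt(1616)) / 8, so x ~= 6.5249 or x ~= -3.5249.
Neither value makes a denominator zero (x != -3, x != 7), so both are valid.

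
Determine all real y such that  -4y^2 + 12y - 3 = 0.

y = 0.2753 or y = 2.7247

Discriminant: (12)^2 - 4*(-4)*(-3) = 96.
Quadratic formula: y = (-12 +/- sqrt(96)) / (-8).
So y = 3/2 - sqrt(6)/2 ~= 0.2753 or y = sqrt(6)/2 + 3/2 ~= 2.7247.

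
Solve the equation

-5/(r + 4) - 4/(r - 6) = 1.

r = -10.5887 or r = 3.5887

Multiply both sides by (r + 4)(r - 6):
-5(r - 6) - 4(r + 4) = (r + 4)(r - 6).
Expand and collect terms: r² + 7r - 38 = 0.
By the quadratic formula, r = (-7 ± √201) / 2, so r ≈ 3.5887 or r ≈ -10.5887.
Neither value makes a denominator zero (r ≠ -4, r ≠ 6), so both are valid.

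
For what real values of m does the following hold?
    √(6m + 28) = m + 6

m = -4 or m = -2

Square both sides: 6m + 28 = (m + 6)².
Expand and rearrange: m² + 6m + 8 = 0.
Solving gives m = -2 or m = -4.
Check each candidate in the original equation:
  m = -2: √(16) = 4, while m + 6 = 4 — valid.
  m = -4: √(4) = 2, while m + 6 = 2 — valid.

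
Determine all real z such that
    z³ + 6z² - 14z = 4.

Rearrange: z³ + 6z² - 14z - 4 = 0.
Possible rational roots are divisors of -4. Testing z = 2 gives 0, so (z - 2) is a factor.
Divide: z³ + 6z² - 14z - 4 = (z - 2)(z² + 8z + 2).
Apply the quadratic formula to z² + 8z + 2 = 0: z = (-8 ± √56)/2, i.e. z ≈ -0.2583 or z ≈ -7.7417.

z = -7.7417 or z = -0.2583 or z = 2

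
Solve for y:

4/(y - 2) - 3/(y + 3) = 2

y = -4.131 or y = 3.631

Multiply both sides by (y - 2)(y + 3):
4(y + 3) - 3(y - 2) = 2(y - 2)(y + 3).
Expand and collect terms: 2y^2 + y - 30 = 0.
By the quadratic formula, y = (-1 +/- sqrt(241)) / 4, so y ~= 3.631 or y ~= -4.131.
Neither value makes a denominator zero (y != 2, y != -3), so both are valid.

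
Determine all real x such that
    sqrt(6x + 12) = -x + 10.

x = 4

Square both sides: 6x + 12 = (-x + 10)^2.
Expand and rearrange: x^2 - 26x + 88 = 0.
Solving gives x = 22 or x = 4.
Check each candidate in the original equation:
  x = 22: sqrt(144) = 12, while -x + 10 = -12 — extraneous.
  x = 4: sqrt(36) = 6, while -x + 10 = 6 — valid.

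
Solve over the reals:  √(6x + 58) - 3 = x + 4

Isolate the radical: √(6x + 58) = x + 7.
Square both sides: 6x + 58 = (x + 7)².
Expand and rearrange: x² + 8x - 9 = 0.
Solving gives x = 1 or x = -9.
Check each candidate in the original equation:
  x = 1: √(64) = 8, while x + 7 = 8 — valid.
  x = -9: √(4) = 2, while x + 7 = -2 — extraneous.

x = 1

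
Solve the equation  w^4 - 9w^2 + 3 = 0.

Let u = w^2. The equation becomes u^2 - 9u + 3 = 0.
By the quadratic formula, u = sqrt(69)/2 + 9/2 or u = 9/2 - sqrt(69)/2.
w^2 = sqrt(69)/2 + 9/2 gives w = +/-sqrt(sqrt(69)/2 + 9/2) ~= +/-2.9417.
w^2 = 9/2 - sqrt(69)/2 gives w = +/-sqrt(9/2 - sqrt(69)/2) ~= +/-0.5888.

w = -2.9417 or w = -0.5888 or w = 0.5888 or w = 2.9417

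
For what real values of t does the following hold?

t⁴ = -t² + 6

t = -1.4142 or t = 1.4142

Let u = t². The equation becomes u² + u - 6 = 0.
Factor: (u + 3)(u - 2) = 0, so u = -3 or u = 2.
t² = -3 < 0 has no real solution.
t² = 2 gives t = ±√(2) ≈ ±1.4142.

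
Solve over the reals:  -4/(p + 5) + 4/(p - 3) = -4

Multiply both sides by (p + 5)(p - 3):
-4(p - 3) + 4(p + 5) = -4(p + 5)(p - 3).
Expand and collect terms: -4p² - 8p + 28 = 0.
By the quadratic formula, p = (8 ± √512) / -8, so p ≈ -3.8284 or p ≈ 1.8284.
Neither value makes a denominator zero (p ≠ -5, p ≠ 3), so both are valid.

p = -3.8284 or p = 1.8284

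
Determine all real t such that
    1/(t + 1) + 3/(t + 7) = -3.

Multiply both sides by (t + 1)(t + 7):
(t + 7) + 3(t + 1) = -3(t + 1)(t + 7).
Expand and collect terms: -3t^2 - 28t - 31 = 0.
By the quadratic formula, t = (28 +/- sqrt(412)) / -6, so t ~= -8.0496 or t ~= -1.2837.
Neither value makes a denominator zero (t != -1, t != -7), so both are valid.

t = -8.0496 or t = -1.2837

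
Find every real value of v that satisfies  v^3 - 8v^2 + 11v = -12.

Rearrange: v^3 - 8v^2 + 11v + 12 = 0.
Possible rational roots are divisors of 12. Testing v = 3 gives 0, so (v - 3) is a factor.
Divide: v^3 - 8v^2 + 11v + 12 = (v - 3)(v^2 - 5v - 4).
Apply the quadratic formula to v^2 - 5v - 4 = 0: v = (5 +/- sqrt(41))/2, i.e. v ~= 5.7016 or v ~= -0.7016.

v = -0.7016 or v = 3 or v = 5.7016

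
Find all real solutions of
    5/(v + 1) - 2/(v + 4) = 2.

v = -4.5895 or v = 1.0895

Multiply both sides by (v + 1)(v + 4):
5(v + 4) - 2(v + 1) = 2(v + 1)(v + 4).
Expand and collect terms: 2v² + 7v - 10 = 0.
By the quadratic formula, v = (-7 ± √129) / 4, so v ≈ 1.0895 or v ≈ -4.5895.
Neither value makes a denominator zero (v ≠ -1, v ≠ -4), so both are valid.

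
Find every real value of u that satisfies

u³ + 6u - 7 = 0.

Possible rational roots are divisors of -7. Testing u = 1 gives 0, so (u - 1) is a factor.
Divide: u³ + 6u - 7 = (u - 1)(u² + u + 7).
The quadratic u² + u + 7 has discriminant -27 < 0, so no further real roots.

u = 1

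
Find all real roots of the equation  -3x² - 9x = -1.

Rearrange to standard form: -3x² - 9x + 1 = 0.
Discriminant: (-9)² − 4·(-3)·1 = 93.
Quadratic formula: x = (9 ± √93) / (-6).
So x = -√(93)/6 - 3/2 ≈ -3.1073 or x = -3/2 + √(93)/6 ≈ 0.1073.

x = -3.1073 or x = 0.1073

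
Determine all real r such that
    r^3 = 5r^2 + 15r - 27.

r = -3 or r = 1.3542 or r = 6.6458

Rearrange: r^3 - 5r^2 - 15r + 27 = 0.
Possible rational roots are divisors of 27. Testing r = -3 gives 0, so (r + 3) is a factor.
Divide: r^3 - 5r^2 - 15r + 27 = (r + 3)(r^2 - 8r + 9).
Apply the quadratic formula to r^2 - 8r + 9 = 0: r = (8 +/- sqrt(28))/2, i.e. r ~= 6.6458 or r ~= 1.3542.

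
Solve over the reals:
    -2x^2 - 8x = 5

Rearrange to standard form: -2x^2 - 8x - 5 = 0.
Discriminant: (-8)^2 - 4*(-2)*(-5) = 24.
Quadratic formula: x = (8 +/- sqrt(24)) / (-4).
So x = -2 - sqrt(6)/2 ~= -3.2247 or x = -2 + sqrt(6)/2 ~= -0.7753.

x = -3.2247 or x = -0.7753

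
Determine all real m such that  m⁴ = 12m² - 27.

m = -3 or m = -1.7321 or m = 1.7321 or m = 3

Let u = m². The equation becomes u² - 12u + 27 = 0.
Factor: (u - 3)(u - 9) = 0, so u = 3 or u = 9.
m² = 3 gives m = ±√(3) ≈ ±1.7321.
m² = 9 gives m = ±3.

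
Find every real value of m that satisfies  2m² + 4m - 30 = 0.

m = -5 or m = 3

Factor: 2(m + 5)(m - 3) = 0.
So m = -5 or m = 3.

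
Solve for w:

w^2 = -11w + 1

Rearrange to standard form: w^2 + 11w - 1 = 0.
Discriminant: (11)^2 - 4*1*(-1) = 125.
Quadratic formula: w = (-11 +/- sqrt(125)) / 2.
So w = -11/2 + 5*sqrt(5)/2 ~= 0.0902 or w = -5*sqrt(5)/2 - 11/2 ~= -11.0902.

w = -11.0902 or w = 0.0902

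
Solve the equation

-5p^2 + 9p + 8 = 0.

p = -0.6524 or p = 2.4524

Discriminant: (9)^2 - 4*(-5)*8 = 241.
Quadratic formula: p = (-9 +/- sqrt(241)) / (-10).
So p = 9/10 - sqrt(241)/10 ~= -0.6524 or p = 9/10 + sqrt(241)/10 ~= 2.4524.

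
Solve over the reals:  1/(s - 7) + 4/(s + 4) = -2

s = -6.0795 or s = 6.5795

Multiply both sides by (s - 7)(s + 4):
(s + 4) + 4(s - 7) = -2(s - 7)(s + 4).
Expand and collect terms: -2s² + s + 80 = 0.
By the quadratic formula, s = (-1 ± √641) / -4, so s ≈ -6.0795 or s ≈ 6.5795.
Neither value makes a denominator zero (s ≠ 7, s ≠ -4), so both are valid.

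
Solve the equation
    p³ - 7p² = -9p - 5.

Rearrange: p³ - 7p² + 9p + 5 = 0.
Possible rational roots are divisors of 5. Testing p = 5 gives 0, so (p - 5) is a factor.
Divide: p³ - 7p² + 9p + 5 = (p - 5)(p² - 2p - 1).
Apply the quadratic formula to p² - 2p - 1 = 0: p = (2 ± √8)/2, i.e. p ≈ 2.4142 or p ≈ -0.4142.

p = -0.4142 or p = 2.4142 or p = 5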